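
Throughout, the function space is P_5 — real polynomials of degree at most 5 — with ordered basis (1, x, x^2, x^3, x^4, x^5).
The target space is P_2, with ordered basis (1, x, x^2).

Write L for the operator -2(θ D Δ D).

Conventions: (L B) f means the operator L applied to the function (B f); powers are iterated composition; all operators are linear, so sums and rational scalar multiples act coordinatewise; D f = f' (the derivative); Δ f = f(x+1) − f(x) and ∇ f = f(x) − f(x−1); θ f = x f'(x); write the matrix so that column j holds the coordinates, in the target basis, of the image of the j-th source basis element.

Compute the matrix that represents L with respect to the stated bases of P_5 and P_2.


the matrix is [[0, 0, 0, 0, 0, 0]; [0, 0, 0, 0, -48, -120]; [0, 0, 0, 0, 0, -240]] (rows listed top to bottom)

image of 1: 0
image of x: 0
image of x^2: 0
image of x^3: 0
image of x^4: -48x
image of x^5: -240x^2 - 120x
each image's coordinates form column j of the matrix


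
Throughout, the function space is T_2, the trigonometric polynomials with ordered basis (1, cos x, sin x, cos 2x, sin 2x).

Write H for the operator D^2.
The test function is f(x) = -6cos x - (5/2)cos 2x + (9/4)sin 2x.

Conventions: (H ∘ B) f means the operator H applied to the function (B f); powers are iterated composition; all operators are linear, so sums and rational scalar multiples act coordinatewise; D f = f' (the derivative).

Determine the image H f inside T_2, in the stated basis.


the image equals g(x) = 6cos x + 10cos 2x - 9sin 2x

D f = 6sin x + (9/2)cos 2x + 5sin 2x
D D f = 6cos x + 10cos 2x - 9sin 2x


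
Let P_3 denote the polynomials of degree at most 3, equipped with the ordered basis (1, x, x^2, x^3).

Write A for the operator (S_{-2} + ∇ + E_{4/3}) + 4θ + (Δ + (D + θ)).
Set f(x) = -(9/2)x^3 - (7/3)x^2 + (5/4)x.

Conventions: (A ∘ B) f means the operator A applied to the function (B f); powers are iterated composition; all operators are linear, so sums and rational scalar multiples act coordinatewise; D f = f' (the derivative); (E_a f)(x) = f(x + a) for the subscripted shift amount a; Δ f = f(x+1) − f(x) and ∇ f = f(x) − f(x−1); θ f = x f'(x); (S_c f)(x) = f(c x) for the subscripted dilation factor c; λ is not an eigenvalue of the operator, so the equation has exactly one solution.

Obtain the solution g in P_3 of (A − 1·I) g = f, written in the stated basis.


the result is g(x) = -(9/14)x^3 + (253/588)x^2 + (1675/5292)x + 10685/15876

write g with unknown coordinates in the stated basis and equate coefficients in (A − 1·I) g = f
solving from the highest basis element down gives g = -(9/14)x^3 + (253/588)x^2 + (1675/5292)x + 10685/15876
check: A g = -(36/7)x^3 - (373/196)x^2 + (4145/2646)x + 10685/15876
so A g − 1·g = -(9/2)x^3 - (7/3)x^2 + (5/4)x = f ✓


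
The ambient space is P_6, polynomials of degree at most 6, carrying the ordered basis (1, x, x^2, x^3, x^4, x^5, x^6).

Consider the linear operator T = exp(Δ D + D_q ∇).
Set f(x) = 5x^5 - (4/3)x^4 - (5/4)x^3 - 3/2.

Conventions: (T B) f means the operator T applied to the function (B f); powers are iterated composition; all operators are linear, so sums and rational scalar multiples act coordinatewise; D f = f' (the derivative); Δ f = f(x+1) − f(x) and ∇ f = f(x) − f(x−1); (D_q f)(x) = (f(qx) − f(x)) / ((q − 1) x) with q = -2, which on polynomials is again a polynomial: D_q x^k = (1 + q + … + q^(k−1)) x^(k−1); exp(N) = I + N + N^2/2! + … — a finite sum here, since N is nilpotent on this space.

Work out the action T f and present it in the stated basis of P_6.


g(x) = 5x^5 - (4/3)x^4 - (105/4)x^3 - 32x^2 - (61/4)x - 457/6

order-1 term: -25x^3 - 32x^2 + (89/4)x - 32/3
order-2 term: -(75/2)x - 64
the series for exp(Δ D + D_q ∇) f terminates at order 2
exp(Δ D + D_q ∇) f = 5x^5 - (4/3)x^4 - (105/4)x^3 - 32x^2 - (61/4)x - 457/6


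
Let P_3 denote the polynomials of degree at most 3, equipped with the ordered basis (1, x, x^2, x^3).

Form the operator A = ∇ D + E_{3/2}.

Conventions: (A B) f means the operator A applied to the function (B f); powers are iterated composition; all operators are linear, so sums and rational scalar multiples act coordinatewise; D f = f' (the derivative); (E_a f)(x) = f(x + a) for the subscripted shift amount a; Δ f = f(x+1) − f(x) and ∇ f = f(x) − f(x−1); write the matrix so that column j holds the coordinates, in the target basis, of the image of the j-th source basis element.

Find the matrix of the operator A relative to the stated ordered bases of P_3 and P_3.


the matrix is [[1, 3/2, 17/4, 3/8]; [0, 1, 3, 51/4]; [0, 0, 1, 9/2]; [0, 0, 0, 1]] (rows listed top to bottom)

image of 1: 1
image of x: x + 3/2
image of x^2: x^2 + 3x + 17/4
image of x^3: x^3 + (9/2)x^2 + (51/4)x + 3/8
each image's coordinates form column j of the matrix


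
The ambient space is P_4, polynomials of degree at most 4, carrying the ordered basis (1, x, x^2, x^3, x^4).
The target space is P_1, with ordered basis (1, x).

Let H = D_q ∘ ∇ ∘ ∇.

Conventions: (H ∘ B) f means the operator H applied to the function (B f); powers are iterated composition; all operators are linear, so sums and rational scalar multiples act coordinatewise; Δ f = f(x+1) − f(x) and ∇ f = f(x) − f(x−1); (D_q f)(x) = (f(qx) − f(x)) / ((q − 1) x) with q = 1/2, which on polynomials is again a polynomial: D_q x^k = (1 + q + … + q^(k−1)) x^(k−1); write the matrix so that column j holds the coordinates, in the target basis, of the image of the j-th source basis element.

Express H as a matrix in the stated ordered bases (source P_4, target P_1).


the matrix is [[0, 0, 0, 6, -24]; [0, 0, 0, 0, 18]] (rows listed top to bottom)

image of 1: 0
image of x: 0
image of x^2: 0
image of x^3: 6
image of x^4: 18x - 24
each image's coordinates form column j of the matrix


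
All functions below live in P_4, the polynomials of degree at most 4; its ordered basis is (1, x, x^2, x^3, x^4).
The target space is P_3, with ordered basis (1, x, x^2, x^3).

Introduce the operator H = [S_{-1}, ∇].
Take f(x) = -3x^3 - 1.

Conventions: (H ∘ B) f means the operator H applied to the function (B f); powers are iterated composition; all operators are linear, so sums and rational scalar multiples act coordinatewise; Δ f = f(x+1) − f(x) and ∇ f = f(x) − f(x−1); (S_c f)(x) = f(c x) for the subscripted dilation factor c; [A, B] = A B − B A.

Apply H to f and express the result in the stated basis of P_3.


∇ f = -9x^2 + 9x - 3
S_{-1} ∇ f = -9x^2 - 9x - 3
S_{-1} f = 3x^3 - 1
∇ S_{-1} f = 9x^2 - 9x + 3
[S_{-1}, ∇] f = -18x^2 - 6

the result is g(x) = -18x^2 - 6


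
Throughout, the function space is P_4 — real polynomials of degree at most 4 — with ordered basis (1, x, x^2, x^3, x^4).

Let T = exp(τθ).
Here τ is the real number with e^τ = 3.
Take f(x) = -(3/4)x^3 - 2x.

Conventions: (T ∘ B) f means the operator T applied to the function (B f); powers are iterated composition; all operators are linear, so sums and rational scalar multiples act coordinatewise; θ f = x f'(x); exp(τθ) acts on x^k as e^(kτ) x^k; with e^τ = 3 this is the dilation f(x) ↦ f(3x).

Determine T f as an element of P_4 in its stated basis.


the image equals g(x) = -(81/4)x^3 - 6x

exp(τθ) x^k = e^(kτ) x^k; with e^τ = 3 this sends x^k to 3^k x^k
x ↦ 3 x
x^3 ↦ 27 x^3
applying this coordinatewise to f: exp(τθ) f = -(81/4)x^3 - 6x


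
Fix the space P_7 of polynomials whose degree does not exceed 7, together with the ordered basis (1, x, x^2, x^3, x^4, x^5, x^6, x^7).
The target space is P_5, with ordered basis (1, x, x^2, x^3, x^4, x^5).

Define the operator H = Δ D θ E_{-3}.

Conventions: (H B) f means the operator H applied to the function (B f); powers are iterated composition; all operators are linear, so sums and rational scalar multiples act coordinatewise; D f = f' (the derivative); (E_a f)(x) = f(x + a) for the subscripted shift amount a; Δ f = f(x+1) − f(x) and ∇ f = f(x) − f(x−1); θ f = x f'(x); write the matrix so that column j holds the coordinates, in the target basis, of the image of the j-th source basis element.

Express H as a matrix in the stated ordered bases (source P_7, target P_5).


the matrix is [[0, 0, 4, -27, 124, -485, 1746, -5999]; [0, 0, 0, 18, -168, 1000, -4860, 21084]; [0, 0, 0, 0, 48, -570, 4140, -23835]; [0, 0, 0, 0, 0, 100, -1440, 12320]; [0, 0, 0, 0, 0, 0, 180, -3045]; [0, 0, 0, 0, 0, 0, 0, 294]] (rows listed top to bottom)

image of 1: 0
image of x: 0
image of x^2: 4
image of x^3: 18x - 27
image of x^4: 48x^2 - 168x + 124
image of x^5: 100x^3 - 570x^2 + 1000x - 485
image of x^6: 180x^4 - 1440x^3 + 4140x^2 - 4860x + 1746
image of x^7: 294x^5 - 3045x^4 + 12320x^3 - 23835x^2 + 21084x - 5999
each image's coordinates form column j of the matrix


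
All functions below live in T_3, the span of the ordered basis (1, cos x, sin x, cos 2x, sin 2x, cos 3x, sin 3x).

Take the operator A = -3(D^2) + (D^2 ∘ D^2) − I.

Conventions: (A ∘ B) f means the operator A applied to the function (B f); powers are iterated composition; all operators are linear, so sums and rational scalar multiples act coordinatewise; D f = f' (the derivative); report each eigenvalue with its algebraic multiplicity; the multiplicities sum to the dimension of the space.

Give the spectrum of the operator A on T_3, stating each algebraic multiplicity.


image of 1: -1
image of cos x: 3cos x
image of sin x: 3sin x
image of cos 2x: 27cos 2x
image of sin 2x: 27sin 2x
image of cos 3x: 107cos 3x
image of sin 3x: 107sin 3x
the matrix is diagonal; its diagonal is (-1, 3, 3, 27, 27, 107, 107)
for a triangular matrix the eigenvalues are the diagonal entries, with algebraic multiplicity their repetition count

λ = -1 (multiplicity 1), λ = 3 (multiplicity 2), λ = 27 (multiplicity 2), λ = 107 (multiplicity 2)


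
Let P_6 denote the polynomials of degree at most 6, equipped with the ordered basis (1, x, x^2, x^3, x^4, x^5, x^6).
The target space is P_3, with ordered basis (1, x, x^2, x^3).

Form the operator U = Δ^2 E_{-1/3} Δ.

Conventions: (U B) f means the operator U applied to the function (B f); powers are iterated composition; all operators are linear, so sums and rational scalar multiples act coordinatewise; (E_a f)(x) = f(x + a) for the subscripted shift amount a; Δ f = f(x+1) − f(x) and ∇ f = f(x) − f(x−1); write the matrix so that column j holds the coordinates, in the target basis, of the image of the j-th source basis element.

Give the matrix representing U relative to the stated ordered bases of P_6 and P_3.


the matrix is [[0, 0, 0, 6, 28, 290/3, 2660/9]; [0, 0, 0, 0, 24, 140, 580]; [0, 0, 0, 0, 0, 60, 420]; [0, 0, 0, 0, 0, 0, 120]] (rows listed top to bottom)

image of 1: 0
image of x: 0
image of x^2: 0
image of x^3: 6
image of x^4: 24x + 28
image of x^5: 60x^2 + 140x + 290/3
image of x^6: 120x^3 + 420x^2 + 580x + 2660/9
each image's coordinates form column j of the matrix


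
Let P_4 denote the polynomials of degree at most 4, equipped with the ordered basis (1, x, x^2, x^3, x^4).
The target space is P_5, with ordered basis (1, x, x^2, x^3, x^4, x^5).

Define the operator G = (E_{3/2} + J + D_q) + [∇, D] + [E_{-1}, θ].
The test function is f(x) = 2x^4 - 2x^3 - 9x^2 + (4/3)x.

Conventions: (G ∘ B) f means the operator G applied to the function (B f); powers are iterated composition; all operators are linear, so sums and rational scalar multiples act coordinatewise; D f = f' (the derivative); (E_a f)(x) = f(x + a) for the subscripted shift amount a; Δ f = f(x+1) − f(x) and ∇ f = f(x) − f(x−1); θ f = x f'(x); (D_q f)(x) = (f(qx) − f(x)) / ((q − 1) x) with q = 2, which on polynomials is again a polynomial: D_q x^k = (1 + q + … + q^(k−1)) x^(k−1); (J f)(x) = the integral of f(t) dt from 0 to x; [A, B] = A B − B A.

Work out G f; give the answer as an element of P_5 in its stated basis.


g(x) = (2/5)x^5 + (3/2)x^4 + 29x^3 + (77/3)x^2 - (343/6)x - 151/8

E_{3/2} f = 2x^4 + 10x^3 + 9x^2 - (73/6)x - 119/8
J f = (2/5)x^5 - (1/2)x^4 - 3x^3 + (2/3)x^2
D_q f = 30x^3 - 14x^2 - 27x + 4/3
(E_{3/2} + J + D_q) f = (2/5)x^5 + (3/2)x^4 + 37x^3 - (13/3)x^2 - (235/6)x - 325/24
D f = 8x^3 - 6x^2 - 18x + 4/3
∇ D f = 24x^2 - 36x - 4
∇ f = 8x^3 - 18x^2 - 4x + 19/3
D ∇ f = 24x^2 - 36x - 4
[∇, D] f = 0
θ f = 8x^4 - 6x^3 - 18x^2 + (4/3)x
E_{-1} θ f = 8x^4 - 38x^3 + 48x^2 - (38/3)x - 16/3
E_{-1} f = 2x^4 - 10x^3 + 9x^2 + (16/3)x - 19/3
θ E_{-1} f = 8x^4 - 30x^3 + 18x^2 + (16/3)x
[E_{-1}, θ] f = -8x^3 + 30x^2 - 18x - 16/3
((E_{3/2} + J + D_q) + [∇, D] + [E_{-1}, θ]) f = (2/5)x^5 + (3/2)x^4 + 29x^3 + (77/3)x^2 - (343/6)x - 151/8


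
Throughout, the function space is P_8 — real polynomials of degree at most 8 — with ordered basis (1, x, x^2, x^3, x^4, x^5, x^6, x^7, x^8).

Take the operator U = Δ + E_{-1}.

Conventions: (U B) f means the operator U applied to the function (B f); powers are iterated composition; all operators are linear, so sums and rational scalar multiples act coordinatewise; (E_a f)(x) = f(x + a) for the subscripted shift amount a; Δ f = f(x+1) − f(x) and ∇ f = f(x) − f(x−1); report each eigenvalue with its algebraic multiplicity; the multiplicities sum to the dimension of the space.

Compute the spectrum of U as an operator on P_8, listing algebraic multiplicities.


image of 1: 1
image of x: x
image of x^2: x^2 + 2
image of x^3: x^3 + 6x
image of x^4: x^4 + 12x^2 + 2
image of x^5: x^5 + 20x^3 + 10x
image of x^6: x^6 + 30x^4 + 30x^2 + 2
image of x^7: x^7 + 42x^5 + 70x^3 + 14x
image of x^8: x^8 + 56x^6 + 140x^4 + 56x^2 + 2
the matrix is upper triangular; its diagonal is (1, 1, 1, 1, 1, 1, 1, 1, 1)
for a triangular matrix the eigenvalues are the diagonal entries, with algebraic multiplicity their repetition count

λ = 1 (multiplicity 9)


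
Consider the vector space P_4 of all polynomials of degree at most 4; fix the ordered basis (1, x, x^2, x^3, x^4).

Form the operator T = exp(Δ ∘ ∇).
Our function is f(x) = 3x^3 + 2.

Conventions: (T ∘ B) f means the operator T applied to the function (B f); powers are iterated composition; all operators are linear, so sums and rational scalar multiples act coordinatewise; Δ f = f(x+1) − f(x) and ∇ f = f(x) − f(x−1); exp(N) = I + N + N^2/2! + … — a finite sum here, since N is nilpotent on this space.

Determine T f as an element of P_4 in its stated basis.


order-1 term: 18x
the series for exp(Δ ∘ ∇) f terminates at order 1
exp(Δ ∘ ∇) f = 3x^3 + 18x + 2

g(x) = 3x^3 + 18x + 2


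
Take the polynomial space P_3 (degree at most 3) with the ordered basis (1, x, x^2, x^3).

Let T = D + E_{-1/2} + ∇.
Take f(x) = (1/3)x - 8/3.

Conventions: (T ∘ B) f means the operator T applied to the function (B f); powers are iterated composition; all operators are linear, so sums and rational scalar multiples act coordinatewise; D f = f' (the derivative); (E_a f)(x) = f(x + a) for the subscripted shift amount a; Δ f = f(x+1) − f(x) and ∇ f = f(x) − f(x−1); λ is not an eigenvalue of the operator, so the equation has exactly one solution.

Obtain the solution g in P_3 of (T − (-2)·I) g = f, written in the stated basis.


g(x) = (1/9)x - 17/18

write g with unknown coordinates in the stated basis and equate coefficients in (T − (-2)·I) g = f
solving from the highest basis element down gives g = (1/9)x - 17/18
check: T g = (1/9)x - 7/9
so T g − (-2)·g = (1/3)x - 8/3 = f ✓


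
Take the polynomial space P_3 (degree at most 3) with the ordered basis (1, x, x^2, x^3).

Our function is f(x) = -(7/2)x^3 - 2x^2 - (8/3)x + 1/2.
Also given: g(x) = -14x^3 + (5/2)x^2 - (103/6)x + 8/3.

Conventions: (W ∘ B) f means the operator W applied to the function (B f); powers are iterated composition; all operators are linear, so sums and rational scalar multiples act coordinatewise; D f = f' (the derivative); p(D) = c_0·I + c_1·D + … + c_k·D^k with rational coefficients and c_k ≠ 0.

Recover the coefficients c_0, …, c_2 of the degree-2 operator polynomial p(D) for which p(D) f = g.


D^0 f = -(7/2)x^3 - 2x^2 - (8/3)x + 1/2
D^1 f = -(21/2)x^2 - 4x - 8/3
D^2 f = -21x - 4
matching coefficients of g against c_0 f + c_1 Df + … from the top degree down determines the c_i
solution: c_0 = 4, c_1 = -1, c_2 = 1/2

p(D) = 4·I − D + (1/2)·D^2, i.e. c_0 = 4, c_1 = -1, c_2 = 1/2


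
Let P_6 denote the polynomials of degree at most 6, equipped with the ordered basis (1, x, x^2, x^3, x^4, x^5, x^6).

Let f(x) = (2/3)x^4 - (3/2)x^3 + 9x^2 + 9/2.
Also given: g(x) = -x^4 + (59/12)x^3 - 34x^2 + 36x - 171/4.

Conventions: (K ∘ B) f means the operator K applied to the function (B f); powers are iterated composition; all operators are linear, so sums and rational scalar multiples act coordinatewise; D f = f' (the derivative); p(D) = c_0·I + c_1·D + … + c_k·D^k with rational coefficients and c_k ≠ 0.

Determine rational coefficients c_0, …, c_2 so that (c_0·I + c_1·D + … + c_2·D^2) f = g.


D^0 f = (2/3)x^4 - (3/2)x^3 + 9x^2 + 9/2
D^1 f = (8/3)x^3 - (9/2)x^2 + 18x
D^2 f = 8x^2 - 9x + 18
matching coefficients of g against c_0 f + c_1 Df + … from the top degree down determines the c_i
solution: c_0 = -3/2, c_1 = 1, c_2 = -2

c_0 = -3/2, c_1 = 1, c_2 = -2


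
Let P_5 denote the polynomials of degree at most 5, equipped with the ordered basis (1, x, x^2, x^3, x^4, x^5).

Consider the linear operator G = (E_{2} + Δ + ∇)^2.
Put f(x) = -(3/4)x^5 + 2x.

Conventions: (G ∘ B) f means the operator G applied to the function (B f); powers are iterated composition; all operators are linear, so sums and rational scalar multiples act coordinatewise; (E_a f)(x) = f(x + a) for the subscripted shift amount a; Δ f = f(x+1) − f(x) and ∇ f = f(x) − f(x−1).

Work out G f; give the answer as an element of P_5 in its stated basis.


g(x) = -(3/4)x^5 - 30x^4 - 300x^3 - 870x^2 - 1678x - 1115

E_{2} f = -(3/4)x^5 - (15/2)x^4 - 30x^3 - 60x^2 - 58x - 20
Δ f = -(15/4)x^4 - (15/2)x^3 - (15/2)x^2 - (15/4)x + 5/4
∇ f = -(15/4)x^4 + (15/2)x^3 - (15/2)x^2 + (15/4)x + 5/4
(E_{2} + Δ + ∇) f = -(3/4)x^5 - 15x^4 - 30x^3 - 75x^2 - 58x - 35/2
E_{2} (E_{2} + Δ + ∇) f = -(3/4)x^5 - (45/2)x^4 - 180x^3 - 675x^2 - 1258x - 1875/2
Δ (E_{2} + Δ + ∇) f = -(15/4)x^4 - (135/2)x^3 - (375/2)x^2 - (1215/4)x - 715/4
∇ (E_{2} + Δ + ∇) f = -(15/4)x^4 - (105/2)x^3 - (15/2)x^2 - (465/4)x + 5/4
(E_{2} + Δ + ∇) (E_{2} + Δ + ∇) f = -(3/4)x^5 - 30x^4 - 300x^3 - 870x^2 - 1678x - 1115


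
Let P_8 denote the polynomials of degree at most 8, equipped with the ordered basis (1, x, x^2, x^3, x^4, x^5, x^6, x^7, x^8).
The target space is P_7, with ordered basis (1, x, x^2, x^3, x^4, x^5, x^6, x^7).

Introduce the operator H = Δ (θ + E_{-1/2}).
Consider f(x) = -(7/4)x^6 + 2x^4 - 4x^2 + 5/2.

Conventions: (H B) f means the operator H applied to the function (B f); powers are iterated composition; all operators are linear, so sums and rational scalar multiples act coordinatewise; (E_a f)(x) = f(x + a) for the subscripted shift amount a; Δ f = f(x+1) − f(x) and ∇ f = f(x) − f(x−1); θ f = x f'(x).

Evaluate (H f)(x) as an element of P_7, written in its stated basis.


θ f = -(21/2)x^6 + 8x^4 - 8x^2
E_{-1/2} f = -(7/4)x^6 + (21/4)x^5 - (73/16)x^4 + (3/8)x^3 - (169/64)x^2 + (213/64)x + 409/256
(θ + E_{-1/2}) f = -(49/4)x^6 + (21/4)x^5 + (55/16)x^4 + (3/8)x^3 - (681/64)x^2 + (213/64)x + 409/256
Δ (θ + E_{-1/2}) f = -(147/2)x^5 - (315/2)x^4 - (715/4)x^3 - (219/2)x^2 - (1717/32)x - 21/2

the image equals g(x) = -(147/2)x^5 - (315/2)x^4 - (715/4)x^3 - (219/2)x^2 - (1717/32)x - 21/2


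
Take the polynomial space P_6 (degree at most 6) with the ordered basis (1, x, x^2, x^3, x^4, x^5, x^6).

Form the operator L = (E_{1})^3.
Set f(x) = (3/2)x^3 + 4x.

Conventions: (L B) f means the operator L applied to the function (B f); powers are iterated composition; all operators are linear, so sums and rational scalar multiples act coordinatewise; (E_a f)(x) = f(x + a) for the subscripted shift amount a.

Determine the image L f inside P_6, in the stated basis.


E_{1} f = (3/2)x^3 + (9/2)x^2 + (17/2)x + 11/2
E_{1} E_{1} f = (3/2)x^3 + 9x^2 + 22x + 20
E_{1} E_{1} E_{1} f = (3/2)x^3 + (27/2)x^2 + (89/2)x + 105/2

the result is g(x) = (3/2)x^3 + (27/2)x^2 + (89/2)x + 105/2


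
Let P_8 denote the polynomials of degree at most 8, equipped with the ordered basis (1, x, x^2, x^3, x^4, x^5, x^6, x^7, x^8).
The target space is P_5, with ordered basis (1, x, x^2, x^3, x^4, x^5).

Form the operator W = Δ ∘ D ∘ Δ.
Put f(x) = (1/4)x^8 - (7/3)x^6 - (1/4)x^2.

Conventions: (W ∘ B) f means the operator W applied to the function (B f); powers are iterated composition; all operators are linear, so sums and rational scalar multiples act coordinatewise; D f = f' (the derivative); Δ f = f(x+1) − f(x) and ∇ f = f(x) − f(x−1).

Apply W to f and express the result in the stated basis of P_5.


Δ f = 2x^7 + 7x^6 - (35/2)x^4 - (98/3)x^3 - 28x^2 - (25/2)x - 7/3
D Δ f = 14x^6 + 42x^5 - 70x^3 - 98x^2 - 56x - 25/2
Δ D Δ f = 84x^5 + 420x^4 + 700x^3 + 420x^2 - 112x - 168

the result is g(x) = 84x^5 + 420x^4 + 700x^3 + 420x^2 - 112x - 168


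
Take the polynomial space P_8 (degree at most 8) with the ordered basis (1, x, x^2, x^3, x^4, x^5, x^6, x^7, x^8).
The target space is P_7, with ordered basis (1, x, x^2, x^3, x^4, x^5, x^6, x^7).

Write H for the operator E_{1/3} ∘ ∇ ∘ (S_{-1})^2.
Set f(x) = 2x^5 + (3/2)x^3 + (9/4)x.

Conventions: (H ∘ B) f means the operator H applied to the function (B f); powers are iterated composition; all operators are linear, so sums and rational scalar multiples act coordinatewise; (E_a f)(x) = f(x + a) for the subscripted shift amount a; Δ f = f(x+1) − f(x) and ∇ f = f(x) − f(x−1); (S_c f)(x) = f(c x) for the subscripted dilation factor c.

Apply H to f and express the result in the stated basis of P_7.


g(x) = 10x^4 - (20/3)x^3 + (67/6)x^2 - (181/54)x + 979/324

S_{-1} f = -2x^5 - (3/2)x^3 - (9/4)x
S_{-1} S_{-1} f = 2x^5 + (3/2)x^3 + (9/4)x
∇ (S_{-1})^2 f = 10x^4 - 20x^3 + (49/2)x^2 - (29/2)x + 23/4
E_{1/3} ∇ (S_{-1})^2 f = 10x^4 - (20/3)x^3 + (67/6)x^2 - (181/54)x + 979/324


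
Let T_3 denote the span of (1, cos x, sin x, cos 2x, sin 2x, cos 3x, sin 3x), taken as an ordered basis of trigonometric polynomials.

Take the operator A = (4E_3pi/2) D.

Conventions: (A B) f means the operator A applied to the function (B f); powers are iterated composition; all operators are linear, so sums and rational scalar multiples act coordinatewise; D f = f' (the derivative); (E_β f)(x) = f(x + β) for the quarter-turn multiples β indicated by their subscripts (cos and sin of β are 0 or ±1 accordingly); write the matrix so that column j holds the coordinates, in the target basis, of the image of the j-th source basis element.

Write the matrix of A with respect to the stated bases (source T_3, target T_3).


the matrix is [[0, 0, 0, 0, 0, 0, 0]; [0, 4, 0, 0, 0, 0, 0]; [0, 0, 4, 0, 0, 0, 0]; [0, 0, 0, 0, -8, 0, 0]; [0, 0, 0, 8, 0, 0, 0]; [0, 0, 0, 0, 0, -12, 0]; [0, 0, 0, 0, 0, 0, -12]] (rows listed top to bottom)

image of 1: 0
image of cos x: 4cos x
image of sin x: 4sin x
image of cos 2x: 8sin 2x
image of sin 2x: -8cos 2x
image of cos 3x: -12cos 3x
image of sin 3x: -12sin 3x
each image's coordinates form column j of the matrix


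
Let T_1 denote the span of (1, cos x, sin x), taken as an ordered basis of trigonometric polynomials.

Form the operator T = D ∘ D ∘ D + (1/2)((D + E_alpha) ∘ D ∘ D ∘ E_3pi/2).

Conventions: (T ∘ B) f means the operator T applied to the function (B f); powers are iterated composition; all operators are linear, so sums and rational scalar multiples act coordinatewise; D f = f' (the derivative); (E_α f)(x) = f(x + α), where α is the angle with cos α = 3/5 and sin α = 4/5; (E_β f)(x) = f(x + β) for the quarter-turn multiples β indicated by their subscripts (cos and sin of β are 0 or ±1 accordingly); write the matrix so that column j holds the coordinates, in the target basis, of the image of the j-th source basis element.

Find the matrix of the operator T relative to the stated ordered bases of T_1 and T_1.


the matrix is [[0, 0, 0]; [0, -9/10, -7/10]; [0, 7/10, -9/10]] (rows listed top to bottom)

image of 1: 0
image of cos x: -(9/10)cos x + (7/10)sin x
image of sin x: -(7/10)cos x - (9/10)sin x
each image's coordinates form column j of the matrix


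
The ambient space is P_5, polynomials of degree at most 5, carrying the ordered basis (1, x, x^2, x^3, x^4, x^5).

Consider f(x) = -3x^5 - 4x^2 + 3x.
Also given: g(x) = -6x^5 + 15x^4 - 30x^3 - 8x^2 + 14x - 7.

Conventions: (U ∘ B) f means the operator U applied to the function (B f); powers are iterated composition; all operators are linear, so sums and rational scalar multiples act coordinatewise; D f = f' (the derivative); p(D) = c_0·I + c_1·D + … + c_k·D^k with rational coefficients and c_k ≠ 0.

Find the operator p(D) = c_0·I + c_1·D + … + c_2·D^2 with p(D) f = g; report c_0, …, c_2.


D^0 f = -3x^5 - 4x^2 + 3x
D^1 f = -15x^4 - 8x + 3
D^2 f = -60x^3 - 8
matching coefficients of g against c_0 f + c_1 Df + … from the top degree down determines the c_i
solution: c_0 = 2, c_1 = -1, c_2 = 1/2

c_0 = 2, c_1 = -1, c_2 = 1/2


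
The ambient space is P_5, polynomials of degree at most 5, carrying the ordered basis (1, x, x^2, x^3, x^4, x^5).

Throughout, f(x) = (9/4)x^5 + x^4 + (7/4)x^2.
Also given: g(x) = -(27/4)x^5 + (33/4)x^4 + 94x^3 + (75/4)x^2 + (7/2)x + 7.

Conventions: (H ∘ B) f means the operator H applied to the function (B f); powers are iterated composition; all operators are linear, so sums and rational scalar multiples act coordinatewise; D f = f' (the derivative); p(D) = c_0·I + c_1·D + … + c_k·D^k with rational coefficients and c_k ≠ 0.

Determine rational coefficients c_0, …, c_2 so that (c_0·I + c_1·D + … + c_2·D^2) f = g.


D^0 f = (9/4)x^5 + x^4 + (7/4)x^2
D^1 f = (45/4)x^4 + 4x^3 + (7/2)x
D^2 f = 45x^3 + 12x^2 + 7/2
matching coefficients of g against c_0 f + c_1 Df + … from the top degree down determines the c_i
solution: c_0 = -3, c_1 = 1, c_2 = 2

c_0 = -3, c_1 = 1, c_2 = 2


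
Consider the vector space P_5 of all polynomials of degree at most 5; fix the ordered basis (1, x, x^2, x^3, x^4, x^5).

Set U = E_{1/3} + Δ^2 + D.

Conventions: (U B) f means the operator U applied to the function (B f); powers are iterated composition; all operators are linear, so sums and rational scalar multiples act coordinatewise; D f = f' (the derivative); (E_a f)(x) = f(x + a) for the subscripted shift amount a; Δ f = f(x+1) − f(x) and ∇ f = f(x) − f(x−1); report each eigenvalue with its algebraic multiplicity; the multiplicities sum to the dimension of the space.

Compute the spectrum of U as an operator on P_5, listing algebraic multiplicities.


image of 1: 1
image of x: x + 4/3
image of x^2: x^2 + (8/3)x + 19/9
image of x^3: x^3 + 4x^2 + (19/3)x + 163/27
image of x^4: x^4 + (16/3)x^3 + (38/3)x^2 + (652/27)x + 1135/81
image of x^5: x^5 + (20/3)x^4 + (190/9)x^3 + (1630/27)x^2 + (5675/81)x + 7291/243
the matrix is upper triangular; its diagonal is (1, 1, 1, 1, 1, 1)
for a triangular matrix the eigenvalues are the diagonal entries, with algebraic multiplicity their repetition count

λ = 1 (multiplicity 6)


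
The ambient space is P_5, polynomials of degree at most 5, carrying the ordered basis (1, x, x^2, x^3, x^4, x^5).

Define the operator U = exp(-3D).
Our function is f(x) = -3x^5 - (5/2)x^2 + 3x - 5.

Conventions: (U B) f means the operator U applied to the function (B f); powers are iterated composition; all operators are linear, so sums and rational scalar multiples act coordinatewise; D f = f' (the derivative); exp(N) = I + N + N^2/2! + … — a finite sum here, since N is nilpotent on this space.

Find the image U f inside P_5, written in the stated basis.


order-1 term: 45x^4 + 15x - 9
order-2 term: -270x^3 - 45/2
order-3 term: 810x^2
order-4 term: -1215x
order-5 term: 729
the series for exp(-3D) f terminates at order 5
exp(-3D) f = -3x^5 + 45x^4 - 270x^3 + (1615/2)x^2 - 1197x + 1385/2

g(x) = -3x^5 + 45x^4 - 270x^3 + (1615/2)x^2 - 1197x + 1385/2


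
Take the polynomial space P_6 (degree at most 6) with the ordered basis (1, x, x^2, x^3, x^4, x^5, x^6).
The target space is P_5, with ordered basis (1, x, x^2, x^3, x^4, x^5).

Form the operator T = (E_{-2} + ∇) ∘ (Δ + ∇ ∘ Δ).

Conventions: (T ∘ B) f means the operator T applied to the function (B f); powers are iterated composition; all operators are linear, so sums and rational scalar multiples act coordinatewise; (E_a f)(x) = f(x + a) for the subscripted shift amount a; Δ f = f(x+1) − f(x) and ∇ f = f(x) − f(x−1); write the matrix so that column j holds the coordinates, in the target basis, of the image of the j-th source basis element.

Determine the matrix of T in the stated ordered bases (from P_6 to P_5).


the matrix is [[0, 1, 1, 1, 25, -119, 481]; [0, 0, 2, 3, 4, 125, -714]; [0, 0, 0, 3, 6, 10, 375]; [0, 0, 0, 0, 4, 10, 20]; [0, 0, 0, 0, 0, 5, 15]; [0, 0, 0, 0, 0, 0, 6]] (rows listed top to bottom)

image of 1: 0
image of x: 1
image of x^2: 2x + 1
image of x^3: 3x^2 + 3x + 1
image of x^4: 4x^3 + 6x^2 + 4x + 25
image of x^5: 5x^4 + 10x^3 + 10x^2 + 125x - 119
image of x^6: 6x^5 + 15x^4 + 20x^3 + 375x^2 - 714x + 481
each image's coordinates form column j of the matrix


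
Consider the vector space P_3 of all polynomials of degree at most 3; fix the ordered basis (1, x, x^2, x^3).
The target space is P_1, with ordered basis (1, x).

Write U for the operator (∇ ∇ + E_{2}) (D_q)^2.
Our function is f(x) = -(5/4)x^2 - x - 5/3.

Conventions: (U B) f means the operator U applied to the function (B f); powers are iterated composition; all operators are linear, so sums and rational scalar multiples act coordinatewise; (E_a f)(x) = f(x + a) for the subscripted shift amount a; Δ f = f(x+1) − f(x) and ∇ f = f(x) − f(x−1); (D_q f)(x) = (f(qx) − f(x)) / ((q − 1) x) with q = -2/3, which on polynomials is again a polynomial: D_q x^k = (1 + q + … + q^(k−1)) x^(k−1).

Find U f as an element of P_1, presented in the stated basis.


D_q f = -(5/12)x - 1
D_q D_q f = -5/12
∇ (D_q)^2 f = 0
∇ ∇ (D_q)^2 f = 0
E_{2} (D_q)^2 f = -5/12
(∇ ∇ + E_{2}) (D_q)^2 f = -5/12

the image equals g(x) = -5/12


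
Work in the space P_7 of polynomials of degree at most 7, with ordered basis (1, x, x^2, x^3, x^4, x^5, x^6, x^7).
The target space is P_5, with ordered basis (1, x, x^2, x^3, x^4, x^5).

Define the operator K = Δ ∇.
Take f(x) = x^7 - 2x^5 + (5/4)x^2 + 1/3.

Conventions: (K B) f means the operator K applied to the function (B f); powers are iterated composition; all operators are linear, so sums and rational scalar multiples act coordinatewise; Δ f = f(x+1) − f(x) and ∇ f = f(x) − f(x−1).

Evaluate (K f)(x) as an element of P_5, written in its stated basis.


g(x) = 42x^5 + 30x^3 - 6x + 5/2

∇ f = 7x^6 - 21x^5 + 25x^4 - 15x^3 + x^2 + (11/2)x - 9/4
Δ ∇ f = 42x^5 + 30x^3 - 6x + 5/2


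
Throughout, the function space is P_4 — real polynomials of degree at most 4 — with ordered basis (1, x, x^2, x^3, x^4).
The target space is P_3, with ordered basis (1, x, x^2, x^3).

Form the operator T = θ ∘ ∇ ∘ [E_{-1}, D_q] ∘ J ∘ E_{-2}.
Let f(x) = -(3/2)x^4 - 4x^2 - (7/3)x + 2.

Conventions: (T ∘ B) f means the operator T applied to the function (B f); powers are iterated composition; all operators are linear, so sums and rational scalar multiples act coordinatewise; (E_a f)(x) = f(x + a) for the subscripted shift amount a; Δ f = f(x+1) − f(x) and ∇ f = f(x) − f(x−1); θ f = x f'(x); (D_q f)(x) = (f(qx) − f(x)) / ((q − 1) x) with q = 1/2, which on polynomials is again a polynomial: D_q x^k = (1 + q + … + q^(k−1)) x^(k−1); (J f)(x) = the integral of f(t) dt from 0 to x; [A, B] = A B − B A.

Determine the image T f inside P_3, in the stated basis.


the image equals g(x) = -(117/40)x^2 + (1059/80)x

E_{-2} f = -(3/2)x^4 + 12x^3 - 40x^2 + (185/3)x - 100/3
J E_{-2} f = -(3/10)x^5 + 3x^4 - (40/3)x^3 + (185/6)x^2 - (100/3)x
D_q (J ∘ E_{-2}) f = -(93/160)x^4 + (45/8)x^3 - (70/3)x^2 + (185/4)x - 100/3
E_{-1} D_q (J ∘ E_{-2}) f = -(93/160)x^4 + (159/20)x^3 - (10487/240)x^2 + (6727/60)x - 52379/480
E_{-1} (J ∘ E_{-2}) f = -(3/10)x^5 + (9/2)x^4 - (85/3)x^3 + (551/6)x^2 - (297/2)x + 404/5
D_q E_{-1} (J ∘ E_{-2}) f = -(93/160)x^4 + (135/16)x^3 - (595/12)x^2 + (551/4)x - 297/2
[E_{-1}, D_q] (J ∘ E_{-2}) f = -(39/80)x^3 + (471/80)x^2 - (769/30)x + 18901/480
∇ ([E_{-1}, D_q] ∘ J ∘ E_{-2}) f = -(117/80)x^2 + (1059/80)x - 3841/120
θ ∇ ([E_{-1}, D_q] ∘ J ∘ E_{-2}) f = -(117/40)x^2 + (1059/80)x


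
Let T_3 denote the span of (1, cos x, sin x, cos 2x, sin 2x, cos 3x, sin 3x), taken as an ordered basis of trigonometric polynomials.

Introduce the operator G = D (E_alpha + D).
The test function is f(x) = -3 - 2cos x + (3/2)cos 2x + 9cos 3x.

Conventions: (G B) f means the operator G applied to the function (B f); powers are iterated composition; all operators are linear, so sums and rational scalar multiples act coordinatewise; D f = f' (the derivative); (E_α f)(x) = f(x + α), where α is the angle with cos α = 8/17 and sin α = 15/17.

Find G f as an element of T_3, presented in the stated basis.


E_alpha f = -3 - (16/17)cos x + (30/17)sin x - (483/578)cos 2x - (360/289)sin 2x - (43992/4913)cos 3x + (4455/4913)sin 3x
D f = 2sin x - 3sin 2x - 27sin 3x
(E_alpha + D) f = -3 - (16/17)cos x + (64/17)sin x - (483/578)cos 2x - (1227/289)sin 2x - (43992/4913)cos 3x - (128196/4913)sin 3x
D (E_alpha + D) f = (64/17)cos x + (16/17)sin x - (2454/289)cos 2x + (483/289)sin 2x - (384588/4913)cos 3x + (131976/4913)sin 3x

g(x) = (64/17)cos x + (16/17)sin x - (2454/289)cos 2x + (483/289)sin 2x - (384588/4913)cos 3x + (131976/4913)sin 3x


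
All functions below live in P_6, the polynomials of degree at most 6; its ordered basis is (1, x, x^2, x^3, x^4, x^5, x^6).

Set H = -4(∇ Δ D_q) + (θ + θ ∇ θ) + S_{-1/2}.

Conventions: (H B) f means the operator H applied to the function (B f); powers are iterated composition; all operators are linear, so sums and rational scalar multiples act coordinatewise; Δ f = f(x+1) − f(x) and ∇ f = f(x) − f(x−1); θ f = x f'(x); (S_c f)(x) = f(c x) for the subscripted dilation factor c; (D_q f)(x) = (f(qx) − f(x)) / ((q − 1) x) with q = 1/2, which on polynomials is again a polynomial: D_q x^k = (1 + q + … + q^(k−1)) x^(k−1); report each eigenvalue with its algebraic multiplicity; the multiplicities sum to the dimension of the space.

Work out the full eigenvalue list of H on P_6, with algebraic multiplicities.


image of 1: 1
image of x: (1/2)x
image of x^2: (9/4)x^2 + 4x
image of x^3: (23/8)x^3 + 18x^2 - 9x - 14
image of x^4: (65/16)x^4 + 48x^3 - 48x^2 - 29x
image of x^5: (159/32)x^5 + 100x^4 - 150x^3 + 7x^2 - 25x - 31/2
image of x^6: (385/64)x^6 + 180x^5 - 360x^4 + (405/2)x^3 - 180x^2 - (171/4)x
the matrix is upper triangular; its diagonal is (1, 1/2, 9/4, 23/8, 65/16, 159/32, 385/64)
for a triangular matrix the eigenvalues are the diagonal entries, with algebraic multiplicity their repetition count

λ = 1/2 (multiplicity 1), λ = 1 (multiplicity 1), λ = 9/4 (multiplicity 1), λ = 23/8 (multiplicity 1), λ = 65/16 (multiplicity 1), λ = 159/32 (multiplicity 1), λ = 385/64 (multiplicity 1)


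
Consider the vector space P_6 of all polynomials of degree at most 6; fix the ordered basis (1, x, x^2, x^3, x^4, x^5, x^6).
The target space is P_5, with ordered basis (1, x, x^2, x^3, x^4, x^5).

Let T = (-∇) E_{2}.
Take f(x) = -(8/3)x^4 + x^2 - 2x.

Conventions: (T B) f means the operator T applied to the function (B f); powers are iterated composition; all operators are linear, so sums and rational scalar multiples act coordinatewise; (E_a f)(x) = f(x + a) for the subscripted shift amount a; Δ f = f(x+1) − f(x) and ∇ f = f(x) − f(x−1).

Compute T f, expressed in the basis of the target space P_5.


g(x) = (32/3)x^3 + 48x^2 + (218/3)x + 39

E_{2} f = -(8/3)x^4 - (64/3)x^3 - 63x^2 - (250/3)x - 128/3
∇ E_{2} f = -(32/3)x^3 - 48x^2 - (218/3)x - 39
(-∇) E_{2} f = (32/3)x^3 + 48x^2 + (218/3)x + 39


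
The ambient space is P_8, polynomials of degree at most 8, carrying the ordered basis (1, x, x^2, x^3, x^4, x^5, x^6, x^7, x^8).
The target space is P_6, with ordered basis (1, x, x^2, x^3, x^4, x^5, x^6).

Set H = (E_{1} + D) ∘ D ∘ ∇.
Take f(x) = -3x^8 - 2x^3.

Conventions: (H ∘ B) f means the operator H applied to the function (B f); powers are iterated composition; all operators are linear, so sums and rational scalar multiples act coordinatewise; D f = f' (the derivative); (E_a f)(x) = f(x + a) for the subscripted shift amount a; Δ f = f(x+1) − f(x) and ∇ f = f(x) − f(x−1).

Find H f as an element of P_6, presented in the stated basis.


g(x) = -168x^6 - 1512x^5 + 1680x^4 - 4200x^3 + 2016x^2 - 1188x + 126

∇ f = -24x^7 + 84x^6 - 168x^5 + 210x^4 - 168x^3 + 78x^2 - 18x + 1
D ∇ f = -168x^6 + 504x^5 - 840x^4 + 840x^3 - 504x^2 + 156x - 18
E_{1} D ∇ f = -168x^6 - 504x^5 - 840x^4 - 840x^3 - 504x^2 - 180x - 30
D D ∇ f = -1008x^5 + 2520x^4 - 3360x^3 + 2520x^2 - 1008x + 156
(E_{1} + D) D ∇ f = -168x^6 - 1512x^5 + 1680x^4 - 4200x^3 + 2016x^2 - 1188x + 126


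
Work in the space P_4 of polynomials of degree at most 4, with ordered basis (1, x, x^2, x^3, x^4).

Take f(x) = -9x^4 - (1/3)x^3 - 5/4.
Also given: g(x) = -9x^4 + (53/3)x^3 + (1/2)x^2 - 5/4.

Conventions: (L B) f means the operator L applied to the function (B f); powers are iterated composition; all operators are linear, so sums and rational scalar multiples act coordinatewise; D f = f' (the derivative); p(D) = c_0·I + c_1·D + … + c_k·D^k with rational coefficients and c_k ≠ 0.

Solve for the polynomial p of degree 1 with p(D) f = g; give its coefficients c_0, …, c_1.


p(D) = I − (1/2)·D, i.e. c_0 = 1, c_1 = -1/2

D^0 f = -9x^4 - (1/3)x^3 - 5/4
D^1 f = -36x^3 - x^2
matching coefficients of g against c_0 f + c_1 Df + … from the top degree down determines the c_i
solution: c_0 = 1, c_1 = -1/2


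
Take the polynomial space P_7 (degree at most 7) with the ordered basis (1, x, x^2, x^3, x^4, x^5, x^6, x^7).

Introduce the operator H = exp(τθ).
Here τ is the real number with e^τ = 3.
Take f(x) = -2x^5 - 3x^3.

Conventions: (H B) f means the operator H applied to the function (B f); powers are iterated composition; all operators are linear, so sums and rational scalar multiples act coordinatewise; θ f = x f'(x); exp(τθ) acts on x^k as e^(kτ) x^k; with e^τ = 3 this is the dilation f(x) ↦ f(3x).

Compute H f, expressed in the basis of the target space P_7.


exp(τθ) x^k = e^(kτ) x^k; with e^τ = 3 this sends x^k to 3^k x^k
x^3 ↦ 27 x^3
x^5 ↦ 243 x^5
applying this coordinatewise to f: exp(τθ) f = -486x^5 - 81x^3

the result is g(x) = -486x^5 - 81x^3


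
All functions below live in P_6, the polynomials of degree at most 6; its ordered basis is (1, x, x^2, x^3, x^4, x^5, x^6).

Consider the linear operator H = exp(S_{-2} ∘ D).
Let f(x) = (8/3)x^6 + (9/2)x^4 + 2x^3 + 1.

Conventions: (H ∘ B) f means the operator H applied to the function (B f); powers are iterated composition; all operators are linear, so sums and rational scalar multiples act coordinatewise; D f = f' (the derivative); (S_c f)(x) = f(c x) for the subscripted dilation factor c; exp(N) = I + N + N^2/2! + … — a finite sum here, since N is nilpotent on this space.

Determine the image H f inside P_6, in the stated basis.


order-1 term: -512x^5 - 144x^3 + 24x^2
order-2 term: -20480x^4 - 864x^2 - 48x
order-3 term: (655360/3)x^3 + 1152x - 16
order-4 term: 655360x^2 + 288
order-5 term: -524288x
order-6 term: -262144/3
the series for exp(S_{-2} ∘ D) f terminates at order 6
exp(S_{-2} ∘ D) f = (8/3)x^6 - 512x^5 - (40951/2)x^4 + (654934/3)x^3 + 654520x^2 - 523184x - 261325/3

the result is g(x) = (8/3)x^6 - 512x^5 - (40951/2)x^4 + (654934/3)x^3 + 654520x^2 - 523184x - 261325/3


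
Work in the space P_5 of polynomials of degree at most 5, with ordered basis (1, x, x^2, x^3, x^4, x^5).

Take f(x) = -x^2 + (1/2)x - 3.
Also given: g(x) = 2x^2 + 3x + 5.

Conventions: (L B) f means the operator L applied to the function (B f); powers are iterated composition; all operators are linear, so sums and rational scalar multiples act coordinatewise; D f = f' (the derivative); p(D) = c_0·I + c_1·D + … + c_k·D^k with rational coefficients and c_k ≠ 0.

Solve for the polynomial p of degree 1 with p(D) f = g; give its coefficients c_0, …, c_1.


p(D) = -2·I − 2·D, i.e. c_0 = -2, c_1 = -2

D^0 f = -x^2 + (1/2)x - 3
D^1 f = -2x + 1/2
matching coefficients of g against c_0 f + c_1 Df + … from the top degree down determines the c_i
solution: c_0 = -2, c_1 = -2
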